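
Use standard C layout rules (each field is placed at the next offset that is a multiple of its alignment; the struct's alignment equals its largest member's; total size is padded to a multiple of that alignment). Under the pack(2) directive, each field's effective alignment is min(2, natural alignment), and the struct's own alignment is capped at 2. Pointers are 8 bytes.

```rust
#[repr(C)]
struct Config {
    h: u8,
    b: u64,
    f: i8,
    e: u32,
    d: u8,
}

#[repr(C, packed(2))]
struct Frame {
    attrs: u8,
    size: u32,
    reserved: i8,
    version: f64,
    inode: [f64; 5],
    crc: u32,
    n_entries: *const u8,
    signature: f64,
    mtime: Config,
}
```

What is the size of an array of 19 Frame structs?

2052

Config: h at 0 (size 1, align 1) → ends 1; pad 7 to align 8 for b; b at 8 (size 8, align 8) → ends 16; f at 16 (size 1, align 1) → ends 17; pad 3 to align 4 for e; e at 20 (size 4, align 4) → ends 24; d at 24 (size 1, align 1) → ends 25; tail pad 7 to reach multiple of 8; total 32 bytes, alignment 8
attrs at 0 (size 1, align 1) → ends 1
pad 1 to align 2 for size
size at 2 (size 4, align 2) → ends 6
reserved at 6 (size 1, align 1) → ends 7
pad 1 to align 2 for version
version at 8 (size 8, align 2) → ends 16
inode at 16 (size 40, align 2) → ends 56
crc at 56 (size 4, align 2) → ends 60
n_entries at 60 (size 8, align 2) → ends 68
signature at 68 (size 8, align 2) → ends 76
mtime at 76 (size 32, align 2) → ends 108
total 108 bytes, alignment 2
array of 19: 19 × 108 = 2052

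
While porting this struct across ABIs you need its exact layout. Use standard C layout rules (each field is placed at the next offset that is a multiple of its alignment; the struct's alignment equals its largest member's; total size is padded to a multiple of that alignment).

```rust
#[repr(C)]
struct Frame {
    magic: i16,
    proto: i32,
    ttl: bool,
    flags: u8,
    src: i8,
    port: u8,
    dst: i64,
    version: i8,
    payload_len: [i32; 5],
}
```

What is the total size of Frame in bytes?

48

0..2  magic  (2B, 2-aligned)
2..4  -- padding (2B)
4..8  proto  (4B, 4-aligned)
8..9  ttl  (1B, 1-aligned)
9..10  flags  (1B, 1-aligned)
10..11  src  (1B, 1-aligned)
11..12  port  (1B, 1-aligned)
12..16  -- padding (4B)
16..24  dst  (8B, 8-aligned)
24..25  version  (1B, 1-aligned)
25..28  -- padding (3B)
28..48  payload_len  (20B, 4-aligned)
sizeof = 48, alignof = 8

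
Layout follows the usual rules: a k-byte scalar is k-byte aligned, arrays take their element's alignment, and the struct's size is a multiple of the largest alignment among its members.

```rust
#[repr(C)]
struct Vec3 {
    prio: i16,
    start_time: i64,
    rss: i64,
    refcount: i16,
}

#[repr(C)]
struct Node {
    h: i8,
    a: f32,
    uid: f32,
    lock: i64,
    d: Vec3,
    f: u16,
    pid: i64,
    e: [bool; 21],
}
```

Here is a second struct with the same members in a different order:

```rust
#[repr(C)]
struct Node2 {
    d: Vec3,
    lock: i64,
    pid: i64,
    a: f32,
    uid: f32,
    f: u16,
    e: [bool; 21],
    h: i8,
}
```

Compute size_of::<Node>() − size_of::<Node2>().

16

Vec3: @0: prio [2B, align 2] → 2; +6 pad (align 8); @8: start_time [8B, align 8] → 16; @16: rss [8B, align 8] → 24; @24: refcount [2B, align 2] → 26; +6 tail pad (align 8); size 32, align 8
@0: h [1B, align 1] → 1
+3 pad (align 4)
@4: a [4B, align 4] → 8
@8: uid [4B, align 4] → 12
+4 pad (align 8)
@16: lock [8B, align 8] → 24
@24: d [32B, align 8] → 56
@56: f [2B, align 2] → 58
+6 pad (align 8)
@64: pid [8B, align 8] → 72
@72: e [21B, align 1] → 93
+3 tail pad (align 8)
size 96, align 8
— Node2 —
@0: d [32B, align 8] → 32
@32: lock [8B, align 8] → 40
@40: pid [8B, align 8] → 48
@48: a [4B, align 4] → 52
@52: uid [4B, align 4] → 56
@56: f [2B, align 2] → 58
@58: e [21B, align 1] → 79
@79: h [1B, align 1] → 80
size 80, align 8
96 − 80 = 16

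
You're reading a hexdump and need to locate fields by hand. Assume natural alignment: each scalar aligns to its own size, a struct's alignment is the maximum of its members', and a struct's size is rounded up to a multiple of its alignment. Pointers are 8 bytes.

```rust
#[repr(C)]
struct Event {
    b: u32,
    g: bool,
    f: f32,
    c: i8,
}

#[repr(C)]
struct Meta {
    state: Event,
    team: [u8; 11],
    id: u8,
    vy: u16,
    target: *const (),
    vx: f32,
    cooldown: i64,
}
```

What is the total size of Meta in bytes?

Event: b at 0 (size 4, align 4) → ends 4; g at 4 (size 1, align 1) → ends 5; pad 3 to align 4 for f; f at 8 (size 4, align 4) → ends 12; c at 12 (size 1, align 1) → ends 13; tail pad 3 to reach multiple of 4; total 16 bytes, alignment 4
state at 0 (size 16, align 4) → ends 16
team at 16 (size 11, align 1) → ends 27
id at 27 (size 1, align 1) → ends 28
vy at 28 (size 2, align 2) → ends 30
pad 2 to align 8 for target
target at 32 (size 8, align 8) → ends 40
vx at 40 (size 4, align 4) → ends 44
pad 4 to align 8 for cooldown
cooldown at 48 (size 8, align 8) → ends 56
total 56 bytes, alignment 8

56 bytes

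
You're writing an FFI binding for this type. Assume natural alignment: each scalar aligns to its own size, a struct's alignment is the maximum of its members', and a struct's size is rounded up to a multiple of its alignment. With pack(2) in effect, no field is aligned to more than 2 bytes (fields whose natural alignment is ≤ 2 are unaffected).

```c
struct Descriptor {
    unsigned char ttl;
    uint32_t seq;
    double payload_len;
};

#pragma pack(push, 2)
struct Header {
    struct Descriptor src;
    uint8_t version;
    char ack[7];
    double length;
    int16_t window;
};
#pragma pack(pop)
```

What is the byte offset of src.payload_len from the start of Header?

Descriptor: ttl at 0 (size 1, align 1) → ends 1; pad 3 to align 4 for seq; seq at 4 (size 4, align 4) → ends 8; payload_len at 8 (size 8, align 8) → ends 16; total 16 bytes, alignment 8
src at 0 (size 16, align 2) → ends 16
within Descriptor: payload_len at 8
0 + 8 = 8

8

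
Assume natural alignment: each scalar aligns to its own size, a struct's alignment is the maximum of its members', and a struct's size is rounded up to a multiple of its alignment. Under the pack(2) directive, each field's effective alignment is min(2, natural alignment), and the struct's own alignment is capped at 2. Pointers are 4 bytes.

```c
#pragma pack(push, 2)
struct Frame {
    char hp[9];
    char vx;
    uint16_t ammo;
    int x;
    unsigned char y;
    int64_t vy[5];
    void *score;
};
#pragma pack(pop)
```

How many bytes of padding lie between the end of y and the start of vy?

1

0..9  hp  (9B, 1-aligned)
9..10  vx  (1B, 1-aligned)
10..12  ammo  (2B, 2-aligned)
12..16  x  (4B, 2-aligned)
16..17  y  (1B, 1-aligned)
17..18  -- padding (1B)
18..58  vy  (40B, 2-aligned)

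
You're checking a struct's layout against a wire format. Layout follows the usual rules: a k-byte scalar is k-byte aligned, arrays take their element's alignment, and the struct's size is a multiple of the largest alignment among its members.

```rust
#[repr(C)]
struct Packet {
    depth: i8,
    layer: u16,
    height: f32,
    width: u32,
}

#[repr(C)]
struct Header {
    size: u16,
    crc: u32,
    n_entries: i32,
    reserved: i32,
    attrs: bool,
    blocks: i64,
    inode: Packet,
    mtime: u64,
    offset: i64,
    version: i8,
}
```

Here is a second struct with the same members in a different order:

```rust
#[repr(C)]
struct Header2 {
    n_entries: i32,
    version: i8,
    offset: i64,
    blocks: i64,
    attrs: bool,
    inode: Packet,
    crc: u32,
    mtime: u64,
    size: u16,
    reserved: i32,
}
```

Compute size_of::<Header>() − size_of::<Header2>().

Packet: 0..1  depth  (1B, 1-aligned); 1..2  -- padding (1B); 2..4  layer  (2B, 2-aligned); 4..8  height  (4B, 4-aligned); 8..12  width  (4B, 4-aligned); sizeof = 12, alignof = 4
0..2  size  (2B, 2-aligned)
2..4  -- padding (2B)
4..8  crc  (4B, 4-aligned)
8..12  n_entries  (4B, 4-aligned)
12..16  reserved  (4B, 4-aligned)
16..17  attrs  (1B, 1-aligned)
17..24  -- padding (7B)
24..32  blocks  (8B, 8-aligned)
32..44  inode  (12B, 4-aligned)
44..48  -- padding (4B)
48..56  mtime  (8B, 8-aligned)
56..64  offset  (8B, 8-aligned)
64..65  version  (1B, 1-aligned)
65..72  -- tail padding (7B)
sizeof = 72, alignof = 8
— Header2 —
0..4  n_entries  (4B, 4-aligned)
4..5  version  (1B, 1-aligned)
5..8  -- padding (3B)
8..16  offset  (8B, 8-aligned)
16..24  blocks  (8B, 8-aligned)
24..25  attrs  (1B, 1-aligned)
25..28  -- padding (3B)
28..40  inode  (12B, 4-aligned)
40..44  crc  (4B, 4-aligned)
44..48  -- padding (4B)
48..56  mtime  (8B, 8-aligned)
56..58  size  (2B, 2-aligned)
58..60  -- padding (2B)
60..64  reserved  (4B, 4-aligned)
sizeof = 64, alignof = 8
72 − 64 = 8

8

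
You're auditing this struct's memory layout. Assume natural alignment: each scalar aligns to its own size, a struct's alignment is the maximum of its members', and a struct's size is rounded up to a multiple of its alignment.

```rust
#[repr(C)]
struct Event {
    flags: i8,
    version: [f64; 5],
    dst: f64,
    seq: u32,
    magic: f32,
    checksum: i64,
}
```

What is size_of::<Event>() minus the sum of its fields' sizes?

0..1  flags  (1B, 1-aligned)
1..8  -- padding (7B)
8..48  version  (40B, 8-aligned)
48..56  dst  (8B, 8-aligned)
56..60  seq  (4B, 4-aligned)
60..64  magic  (4B, 4-aligned)
64..72  checksum  (8B, 8-aligned)
sizeof = 72, alignof = 8
data bytes 65, size 72 → padding 7

7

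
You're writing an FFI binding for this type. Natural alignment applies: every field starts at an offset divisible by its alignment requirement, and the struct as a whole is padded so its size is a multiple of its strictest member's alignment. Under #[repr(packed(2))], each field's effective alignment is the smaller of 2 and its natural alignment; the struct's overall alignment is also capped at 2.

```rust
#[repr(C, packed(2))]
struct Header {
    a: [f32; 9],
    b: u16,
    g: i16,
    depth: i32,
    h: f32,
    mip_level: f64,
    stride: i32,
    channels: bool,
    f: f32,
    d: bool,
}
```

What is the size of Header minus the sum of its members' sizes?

2

@0: a [36B, align 2] → 36
@36: b [2B, align 2] → 38
@38: g [2B, align 2] → 40
@40: depth [4B, align 2] → 44
@44: h [4B, align 2] → 48
@48: mip_level [8B, align 2] → 56
@56: stride [4B, align 2] → 60
@60: channels [1B, align 1] → 61
+1 pad (align 2)
@62: f [4B, align 2] → 66
@66: d [1B, align 1] → 67
+1 tail pad (align 2)
size 68, align 2
data bytes 66, size 68 → padding 2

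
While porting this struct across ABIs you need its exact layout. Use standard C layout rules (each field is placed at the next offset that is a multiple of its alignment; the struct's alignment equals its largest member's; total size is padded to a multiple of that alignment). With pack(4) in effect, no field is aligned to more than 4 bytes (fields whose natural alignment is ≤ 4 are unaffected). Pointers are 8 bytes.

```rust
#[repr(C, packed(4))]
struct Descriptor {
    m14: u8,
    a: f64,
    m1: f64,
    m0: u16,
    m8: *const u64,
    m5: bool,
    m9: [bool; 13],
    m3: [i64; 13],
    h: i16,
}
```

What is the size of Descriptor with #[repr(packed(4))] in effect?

0..1  m14  (1B, 1-aligned)
1..4  -- padding (3B)
4..12  a  (8B, 4-aligned)
12..20  m1  (8B, 4-aligned)
20..22  m0  (2B, 2-aligned)
22..24  -- padding (2B)
24..32  m8  (8B, 4-aligned)
32..33  m5  (1B, 1-aligned)
33..46  m9  (13B, 1-aligned)
46..48  -- padding (2B)
48..152  m3  (104B, 4-aligned)
152..154  h  (2B, 2-aligned)
154..156  -- tail padding (2B)
sizeof = 156, alignof = 4

156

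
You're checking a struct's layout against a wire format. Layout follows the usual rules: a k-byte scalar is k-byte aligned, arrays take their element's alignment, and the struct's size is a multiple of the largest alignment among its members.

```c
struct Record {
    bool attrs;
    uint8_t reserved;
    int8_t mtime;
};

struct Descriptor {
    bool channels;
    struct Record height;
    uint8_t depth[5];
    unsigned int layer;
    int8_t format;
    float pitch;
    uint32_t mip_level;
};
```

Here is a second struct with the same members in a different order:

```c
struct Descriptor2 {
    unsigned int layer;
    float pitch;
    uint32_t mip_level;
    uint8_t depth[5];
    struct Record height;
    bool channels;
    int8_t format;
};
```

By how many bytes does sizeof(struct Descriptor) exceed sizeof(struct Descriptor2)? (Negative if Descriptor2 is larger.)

Record: 0..1  attrs  (1B, 1-aligned); 1..2  reserved  (1B, 1-aligned); 2..3  mtime  (1B, 1-aligned); sizeof = 3, alignof = 1
0..1  channels  (1B, 1-aligned)
1..4  height  (3B, 1-aligned)
4..9  depth  (5B, 1-aligned)
9..12  -- padding (3B)
12..16  layer  (4B, 4-aligned)
16..17  format  (1B, 1-aligned)
17..20  -- padding (3B)
20..24  pitch  (4B, 4-aligned)
24..28  mip_level  (4B, 4-aligned)
sizeof = 28, alignof = 4
— Descriptor2 —
0..4  layer  (4B, 4-aligned)
4..8  pitch  (4B, 4-aligned)
8..12  mip_level  (4B, 4-aligned)
12..17  depth  (5B, 1-aligned)
17..20  height  (3B, 1-aligned)
20..21  channels  (1B, 1-aligned)
21..22  format  (1B, 1-aligned)
22..24  -- tail padding (2B)
sizeof = 24, alignof = 4
28 − 24 = 4

4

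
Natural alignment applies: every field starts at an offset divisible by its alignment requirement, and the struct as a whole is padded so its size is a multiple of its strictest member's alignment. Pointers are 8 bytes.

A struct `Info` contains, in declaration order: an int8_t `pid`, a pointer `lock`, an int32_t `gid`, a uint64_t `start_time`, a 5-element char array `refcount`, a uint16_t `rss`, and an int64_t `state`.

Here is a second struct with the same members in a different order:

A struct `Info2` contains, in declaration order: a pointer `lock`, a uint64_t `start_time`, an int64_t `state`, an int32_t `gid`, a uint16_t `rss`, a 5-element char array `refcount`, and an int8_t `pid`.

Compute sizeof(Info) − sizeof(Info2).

@0: pid [1B, align 1] → 1
+7 pad (align 8)
@8: lock [8B, align 8] → 16
@16: gid [4B, align 4] → 20
+4 pad (align 8)
@24: start_time [8B, align 8] → 32
@32: refcount [5B, align 1] → 37
+1 pad (align 2)
@38: rss [2B, align 2] → 40
@40: state [8B, align 8] → 48
size 48, align 8
— Info2 —
@0: lock [8B, align 8] → 8
@8: start_time [8B, align 8] → 16
@16: state [8B, align 8] → 24
@24: gid [4B, align 4] → 28
@28: rss [2B, align 2] → 30
@30: refcount [5B, align 1] → 35
@35: pid [1B, align 1] → 36
+4 tail pad (align 8)
size 40, align 8
48 − 40 = 8

8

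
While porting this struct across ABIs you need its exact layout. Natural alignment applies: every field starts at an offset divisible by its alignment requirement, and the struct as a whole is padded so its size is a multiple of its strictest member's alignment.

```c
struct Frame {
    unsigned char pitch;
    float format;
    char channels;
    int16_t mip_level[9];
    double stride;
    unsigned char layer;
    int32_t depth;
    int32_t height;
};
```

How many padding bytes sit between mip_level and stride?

4

pitch at 0 (size 1, align 1) → ends 1
pad 3 to align 4 for format
format at 4 (size 4, align 4) → ends 8
channels at 8 (size 1, align 1) → ends 9
pad 1 to align 2 for mip_level
mip_level at 10 (size 18, align 2) → ends 28
pad 4 to align 8 for stride
stride at 32 (size 8, align 8) → ends 40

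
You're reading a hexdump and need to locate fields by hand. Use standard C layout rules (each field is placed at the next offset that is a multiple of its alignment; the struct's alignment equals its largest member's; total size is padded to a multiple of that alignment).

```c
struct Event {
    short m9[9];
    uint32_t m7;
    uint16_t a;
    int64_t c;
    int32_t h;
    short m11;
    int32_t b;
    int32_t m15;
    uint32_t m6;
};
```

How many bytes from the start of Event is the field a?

24

@0: m9 [18B, align 2] → 18
+2 pad (align 4)
@20: m7 [4B, align 4] → 24
@24: a [2B, align 2] → 26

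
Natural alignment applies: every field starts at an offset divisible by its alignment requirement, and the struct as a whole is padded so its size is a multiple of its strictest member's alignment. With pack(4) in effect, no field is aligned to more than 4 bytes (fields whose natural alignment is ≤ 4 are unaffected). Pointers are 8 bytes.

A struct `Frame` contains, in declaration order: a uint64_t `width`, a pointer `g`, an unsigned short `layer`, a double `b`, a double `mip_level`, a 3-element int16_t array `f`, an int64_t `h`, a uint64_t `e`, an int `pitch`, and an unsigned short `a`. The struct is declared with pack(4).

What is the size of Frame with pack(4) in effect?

68

0..8  width  (8B, 4-aligned)
8..16  g  (8B, 4-aligned)
16..18  layer  (2B, 2-aligned)
18..20  -- padding (2B)
20..28  b  (8B, 4-aligned)
28..36  mip_level  (8B, 4-aligned)
36..42  f  (6B, 2-aligned)
42..44  -- padding (2B)
44..52  h  (8B, 4-aligned)
52..60  e  (8B, 4-aligned)
60..64  pitch  (4B, 4-aligned)
64..66  a  (2B, 2-aligned)
66..68  -- tail padding (2B)
sizeof = 68, alignof = 4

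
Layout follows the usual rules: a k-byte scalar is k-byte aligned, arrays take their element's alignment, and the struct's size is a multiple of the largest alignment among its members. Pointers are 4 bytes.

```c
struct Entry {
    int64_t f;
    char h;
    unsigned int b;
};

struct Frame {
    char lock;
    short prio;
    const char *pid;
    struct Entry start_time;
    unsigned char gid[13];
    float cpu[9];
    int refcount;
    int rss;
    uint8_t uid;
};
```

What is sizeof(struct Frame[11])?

Entry: f at 0 (size 8, align 8) → ends 8; h at 8 (size 1, align 1) → ends 9; pad 3 to align 4 for b; b at 12 (size 4, align 4) → ends 16; total 16 bytes, alignment 8
lock at 0 (size 1, align 1) → ends 1
pad 1 to align 2 for prio
prio at 2 (size 2, align 2) → ends 4
pid at 4 (size 4, align 4) → ends 8
start_time at 8 (size 16, align 8) → ends 24
gid at 24 (size 13, align 1) → ends 37
pad 3 to align 4 for cpu
cpu at 40 (size 36, align 4) → ends 76
refcount at 76 (size 4, align 4) → ends 80
rss at 80 (size 4, align 4) → ends 84
uid at 84 (size 1, align 1) → ends 85
tail pad 3 to reach multiple of 8
total 88 bytes, alignment 8
array of 11: 11 × 88 = 968

968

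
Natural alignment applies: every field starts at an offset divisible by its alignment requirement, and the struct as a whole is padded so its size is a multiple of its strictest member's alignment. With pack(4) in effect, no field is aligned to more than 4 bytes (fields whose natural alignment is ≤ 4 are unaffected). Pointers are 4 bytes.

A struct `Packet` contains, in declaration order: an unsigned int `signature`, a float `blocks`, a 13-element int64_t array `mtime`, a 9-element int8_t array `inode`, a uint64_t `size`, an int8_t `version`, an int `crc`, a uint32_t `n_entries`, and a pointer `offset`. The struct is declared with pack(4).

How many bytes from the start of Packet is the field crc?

signature at 0 (size 4, align 4) → ends 4
blocks at 4 (size 4, align 4) → ends 8
mtime at 8 (size 104, align 4) → ends 112
inode at 112 (size 9, align 1) → ends 121
pad 3 to align 4 for size
size at 124 (size 8, align 4) → ends 132
version at 132 (size 1, align 1) → ends 133
pad 3 to align 4 for crc
crc at 136 (size 4, align 4) → ends 140

136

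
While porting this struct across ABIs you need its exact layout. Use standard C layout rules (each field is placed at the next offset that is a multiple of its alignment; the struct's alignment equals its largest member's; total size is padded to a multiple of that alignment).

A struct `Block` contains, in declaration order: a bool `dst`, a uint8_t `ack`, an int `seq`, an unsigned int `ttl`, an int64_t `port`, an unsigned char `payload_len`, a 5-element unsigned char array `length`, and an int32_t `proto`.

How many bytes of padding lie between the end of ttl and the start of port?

4

dst at 0 (size 1, align 1) → ends 1
ack at 1 (size 1, align 1) → ends 2
pad 2 to align 4 for seq
seq at 4 (size 4, align 4) → ends 8
ttl at 8 (size 4, align 4) → ends 12
pad 4 to align 8 for port
port at 16 (size 8, align 8) → ends 24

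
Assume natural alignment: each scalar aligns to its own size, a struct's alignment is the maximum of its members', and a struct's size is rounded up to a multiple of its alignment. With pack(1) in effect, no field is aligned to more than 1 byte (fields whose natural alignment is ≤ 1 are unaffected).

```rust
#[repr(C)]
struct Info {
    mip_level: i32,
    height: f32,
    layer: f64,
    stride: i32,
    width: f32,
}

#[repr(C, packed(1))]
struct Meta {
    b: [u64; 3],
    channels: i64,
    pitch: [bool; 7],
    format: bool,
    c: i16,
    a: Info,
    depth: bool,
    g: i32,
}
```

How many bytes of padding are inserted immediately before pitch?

0

Info: mip_level at 0 (size 4, align 4) → ends 4; height at 4 (size 4, align 4) → ends 8; layer at 8 (size 8, align 8) → ends 16; stride at 16 (size 4, align 4) → ends 20; width at 20 (size 4, align 4) → ends 24; total 24 bytes, alignment 8
b at 0 (size 24, align 1) → ends 24
channels at 24 (size 8, align 1) → ends 32
pitch at 32 (size 7, align 1) → ends 39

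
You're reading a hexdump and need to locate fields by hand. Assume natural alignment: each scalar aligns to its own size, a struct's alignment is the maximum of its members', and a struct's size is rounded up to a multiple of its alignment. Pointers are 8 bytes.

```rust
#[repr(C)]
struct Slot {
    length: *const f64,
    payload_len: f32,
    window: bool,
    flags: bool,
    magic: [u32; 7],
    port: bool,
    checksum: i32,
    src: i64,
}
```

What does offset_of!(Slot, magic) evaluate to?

16

0..8  length  (8B, 8-aligned)
8..12  payload_len  (4B, 4-aligned)
12..13  window  (1B, 1-aligned)
13..14  flags  (1B, 1-aligned)
14..16  -- padding (2B)
16..44  magic  (28B, 4-aligned)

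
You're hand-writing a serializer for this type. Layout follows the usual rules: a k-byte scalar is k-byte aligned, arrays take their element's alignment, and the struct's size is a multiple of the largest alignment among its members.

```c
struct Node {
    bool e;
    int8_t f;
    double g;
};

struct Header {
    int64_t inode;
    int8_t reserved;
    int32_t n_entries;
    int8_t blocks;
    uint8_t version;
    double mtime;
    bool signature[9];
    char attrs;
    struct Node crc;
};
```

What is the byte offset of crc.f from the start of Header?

Node: 0..1  e  (1B, 1-aligned); 1..2  f  (1B, 1-aligned); 2..8  -- padding (6B); 8..16  g  (8B, 8-aligned); sizeof = 16, alignof = 8
0..8  inode  (8B, 8-aligned)
8..9  reserved  (1B, 1-aligned)
9..12  -- padding (3B)
12..16  n_entries  (4B, 4-aligned)
16..17  blocks  (1B, 1-aligned)
17..18  version  (1B, 1-aligned)
18..24  -- padding (6B)
24..32  mtime  (8B, 8-aligned)
32..41  signature  (9B, 1-aligned)
41..42  attrs  (1B, 1-aligned)
42..48  -- padding (6B)
48..64  crc  (16B, 8-aligned)
within Node: f at 1
48 + 1 = 49

49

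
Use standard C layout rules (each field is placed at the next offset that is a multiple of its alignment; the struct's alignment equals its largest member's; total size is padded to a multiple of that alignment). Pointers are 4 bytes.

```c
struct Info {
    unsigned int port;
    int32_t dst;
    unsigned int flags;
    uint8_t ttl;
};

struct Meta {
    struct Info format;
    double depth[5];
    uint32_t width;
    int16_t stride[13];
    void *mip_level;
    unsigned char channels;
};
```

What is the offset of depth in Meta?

Info: port at 0 (size 4, align 4) → ends 4; dst at 4 (size 4, align 4) → ends 8; flags at 8 (size 4, align 4) → ends 12; ttl at 12 (size 1, align 1) → ends 13; tail pad 3 to reach multiple of 4; total 16 bytes, alignment 4
format at 0 (size 16, align 4) → ends 16
depth at 16 (size 40, align 8) → ends 56

16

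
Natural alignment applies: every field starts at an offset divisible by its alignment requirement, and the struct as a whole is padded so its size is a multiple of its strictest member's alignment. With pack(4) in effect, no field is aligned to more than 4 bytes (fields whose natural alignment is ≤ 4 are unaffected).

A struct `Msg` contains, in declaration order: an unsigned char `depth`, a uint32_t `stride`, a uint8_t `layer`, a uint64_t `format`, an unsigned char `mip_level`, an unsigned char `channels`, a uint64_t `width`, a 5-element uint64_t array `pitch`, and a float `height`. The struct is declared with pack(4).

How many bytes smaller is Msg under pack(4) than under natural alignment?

12

natural layout:
  depth at 0 (size 1, align 1) → ends 1
  pad 3 to align 4 for stride
  stride at 4 (size 4, align 4) → ends 8
  layer at 8 (size 1, align 1) → ends 9
  pad 7 to align 8 for format
  format at 16 (size 8, align 8) → ends 24
  mip_level at 24 (size 1, align 1) → ends 25
  channels at 25 (size 1, align 1) → ends 26
  pad 6 to align 8 for width
  width at 32 (size 8, align 8) → ends 40
  pitch at 40 (size 40, align 8) → ends 80
  height at 80 (size 4, align 4) → ends 84
  tail pad 4 to reach multiple of 8
  total 88 bytes, alignment 8
packed(4) layout:
  depth at 0 (size 1, align 1) → ends 1
  pad 3 to align 4 for stride
  stride at 4 (size 4, align 4) → ends 8
  layer at 8 (size 1, align 1) → ends 9
  pad 3 to align 4 for format
  format at 12 (size 8, align 4) → ends 20
  mip_level at 20 (size 1, align 1) → ends 21
  channels at 21 (size 1, align 1) → ends 22
  pad 2 to align 4 for width
  width at 24 (size 8, align 4) → ends 32
  pitch at 32 (size 40, align 4) → ends 72
  height at 72 (size 4, align 4) → ends 76
  total 76 bytes, alignment 4
88 − 76 = 12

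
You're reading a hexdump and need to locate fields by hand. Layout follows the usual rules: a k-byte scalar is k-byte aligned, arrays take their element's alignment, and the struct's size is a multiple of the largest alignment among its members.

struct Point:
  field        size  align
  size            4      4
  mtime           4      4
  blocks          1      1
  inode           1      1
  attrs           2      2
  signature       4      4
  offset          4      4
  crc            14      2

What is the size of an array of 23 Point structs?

size at 0 (size 4, align 4) → ends 4
mtime at 4 (size 4, align 4) → ends 8
blocks at 8 (size 1, align 1) → ends 9
inode at 9 (size 1, align 1) → ends 10
attrs at 10 (size 2, align 2) → ends 12
signature at 12 (size 4, align 4) → ends 16
offset at 16 (size 4, align 4) → ends 20
crc at 20 (size 14, align 2) → ends 34
tail pad 2 to reach multiple of 4
total 36 bytes, alignment 4
array of 23: 23 × 36 = 828

828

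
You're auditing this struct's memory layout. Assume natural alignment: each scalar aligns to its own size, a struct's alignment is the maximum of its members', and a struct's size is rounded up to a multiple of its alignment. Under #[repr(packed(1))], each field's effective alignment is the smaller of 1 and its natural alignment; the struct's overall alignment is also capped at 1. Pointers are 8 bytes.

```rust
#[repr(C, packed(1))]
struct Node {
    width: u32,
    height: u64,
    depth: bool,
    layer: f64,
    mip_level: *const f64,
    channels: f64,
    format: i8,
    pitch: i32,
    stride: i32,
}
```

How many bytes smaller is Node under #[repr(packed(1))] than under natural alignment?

18

natural layout:
  0..4  width  (4B, 4-aligned)
  4..8  -- padding (4B)
  8..16  height  (8B, 8-aligned)
  16..17  depth  (1B, 1-aligned)
  17..24  -- padding (7B)
  24..32  layer  (8B, 8-aligned)
  32..40  mip_level  (8B, 8-aligned)
  40..48  channels  (8B, 8-aligned)
  48..49  format  (1B, 1-aligned)
  49..52  -- padding (3B)
  52..56  pitch  (4B, 4-aligned)
  56..60  stride  (4B, 4-aligned)
  60..64  -- tail padding (4B)
  sizeof = 64, alignof = 8
packed(1) layout:
  0..4  width  (4B, 1-aligned)
  4..12  height  (8B, 1-aligned)
  12..13  depth  (1B, 1-aligned)
  13..21  layer  (8B, 1-aligned)
  21..29  mip_level  (8B, 1-aligned)
  29..37  channels  (8B, 1-aligned)
  37..38  format  (1B, 1-aligned)
  38..42  pitch  (4B, 1-aligned)
  42..46  stride  (4B, 1-aligned)
  sizeof = 46, alignof = 1
64 − 46 = 18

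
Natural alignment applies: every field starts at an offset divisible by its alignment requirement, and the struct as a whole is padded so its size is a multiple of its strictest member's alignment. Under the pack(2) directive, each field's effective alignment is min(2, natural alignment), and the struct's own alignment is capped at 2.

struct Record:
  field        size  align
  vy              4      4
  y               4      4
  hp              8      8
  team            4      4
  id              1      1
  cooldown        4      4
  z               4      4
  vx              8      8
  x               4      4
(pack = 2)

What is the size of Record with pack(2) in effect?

@0: vy [4B, align 2] → 4
@4: y [4B, align 2] → 8
@8: hp [8B, align 2] → 16
@16: team [4B, align 2] → 20
@20: id [1B, align 1] → 21
+1 pad (align 2)
@22: cooldown [4B, align 2] → 26
@26: z [4B, align 2] → 30
@30: vx [8B, align 2] → 38
@38: x [4B, align 2] → 42
size 42, align 2

42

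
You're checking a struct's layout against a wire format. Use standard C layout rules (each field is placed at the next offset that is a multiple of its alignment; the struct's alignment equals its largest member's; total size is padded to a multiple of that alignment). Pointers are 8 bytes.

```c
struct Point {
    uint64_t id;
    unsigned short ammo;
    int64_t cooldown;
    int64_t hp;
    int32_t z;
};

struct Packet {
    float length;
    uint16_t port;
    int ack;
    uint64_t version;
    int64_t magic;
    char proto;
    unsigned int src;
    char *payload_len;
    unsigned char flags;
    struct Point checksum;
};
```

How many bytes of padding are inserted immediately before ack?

Point: 0..8  id  (8B, 8-aligned); 8..10  ammo  (2B, 2-aligned); 10..16  -- padding (6B); 16..24  cooldown  (8B, 8-aligned); 24..32  hp  (8B, 8-aligned); 32..36  z  (4B, 4-aligned); 36..40  -- tail padding (4B); sizeof = 40, alignof = 8
0..4  length  (4B, 4-aligned)
4..6  port  (2B, 2-aligned)
6..8  -- padding (2B)
8..12  ack  (4B, 4-aligned)

2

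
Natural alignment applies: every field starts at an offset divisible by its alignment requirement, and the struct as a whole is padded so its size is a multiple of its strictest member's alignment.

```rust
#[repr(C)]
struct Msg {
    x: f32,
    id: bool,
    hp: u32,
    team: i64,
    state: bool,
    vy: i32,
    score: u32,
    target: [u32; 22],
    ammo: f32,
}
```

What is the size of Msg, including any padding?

128 bytes

@0: x [4B, align 4] → 4
@4: id [1B, align 1] → 5
+3 pad (align 4)
@8: hp [4B, align 4] → 12
+4 pad (align 8)
@16: team [8B, align 8] → 24
@24: state [1B, align 1] → 25
+3 pad (align 4)
@28: vy [4B, align 4] → 32
@32: score [4B, align 4] → 36
@36: target [88B, align 4] → 124
@124: ammo [4B, align 4] → 128
size 128, align 8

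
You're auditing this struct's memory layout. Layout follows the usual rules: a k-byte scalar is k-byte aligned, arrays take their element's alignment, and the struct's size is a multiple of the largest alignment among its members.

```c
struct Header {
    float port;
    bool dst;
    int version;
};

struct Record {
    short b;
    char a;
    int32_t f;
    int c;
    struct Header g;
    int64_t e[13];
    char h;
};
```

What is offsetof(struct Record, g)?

Header: @0: port [4B, align 4] → 4; @4: dst [1B, align 1] → 5; +3 pad (align 4); @8: version [4B, align 4] → 12; size 12, align 4
@0: b [2B, align 2] → 2
@2: a [1B, align 1] → 3
+1 pad (align 4)
@4: f [4B, align 4] → 8
@8: c [4B, align 4] → 12
@12: g [12B, align 4] → 24

12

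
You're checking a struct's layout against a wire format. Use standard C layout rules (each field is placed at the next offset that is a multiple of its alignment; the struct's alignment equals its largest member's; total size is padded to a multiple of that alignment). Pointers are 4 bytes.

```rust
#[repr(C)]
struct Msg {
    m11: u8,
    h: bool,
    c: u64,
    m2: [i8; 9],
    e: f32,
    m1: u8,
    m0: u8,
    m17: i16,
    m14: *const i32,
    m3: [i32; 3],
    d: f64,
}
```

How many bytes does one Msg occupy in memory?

m11 at 0 (size 1, align 1) → ends 1
h at 1 (size 1, align 1) → ends 2
pad 6 to align 8 for c
c at 8 (size 8, align 8) → ends 16
m2 at 16 (size 9, align 1) → ends 25
pad 3 to align 4 for e
e at 28 (size 4, align 4) → ends 32
m1 at 32 (size 1, align 1) → ends 33
m0 at 33 (size 1, align 1) → ends 34
m17 at 34 (size 2, align 2) → ends 36
m14 at 36 (size 4, align 4) → ends 40
m3 at 40 (size 12, align 4) → ends 52
pad 4 to align 8 for d
d at 56 (size 8, align 8) → ends 64
total 64 bytes, alignment 8

64 bytes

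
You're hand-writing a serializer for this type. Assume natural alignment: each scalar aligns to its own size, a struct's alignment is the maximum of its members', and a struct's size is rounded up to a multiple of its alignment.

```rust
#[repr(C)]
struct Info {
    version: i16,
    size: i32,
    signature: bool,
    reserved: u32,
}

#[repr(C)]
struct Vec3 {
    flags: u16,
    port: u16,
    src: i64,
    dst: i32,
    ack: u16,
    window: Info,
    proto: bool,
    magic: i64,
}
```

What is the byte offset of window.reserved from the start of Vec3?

Info: 0..2  version  (2B, 2-aligned); 2..4  -- padding (2B); 4..8  size  (4B, 4-aligned); 8..9  signature  (1B, 1-aligned); 9..12  -- padding (3B); 12..16  reserved  (4B, 4-aligned); sizeof = 16, alignof = 4
0..2  flags  (2B, 2-aligned)
2..4  port  (2B, 2-aligned)
4..8  -- padding (4B)
8..16  src  (8B, 8-aligned)
16..20  dst  (4B, 4-aligned)
20..22  ack  (2B, 2-aligned)
22..24  -- padding (2B)
24..40  window  (16B, 4-aligned)
within Info: reserved at 12
24 + 12 = 36

36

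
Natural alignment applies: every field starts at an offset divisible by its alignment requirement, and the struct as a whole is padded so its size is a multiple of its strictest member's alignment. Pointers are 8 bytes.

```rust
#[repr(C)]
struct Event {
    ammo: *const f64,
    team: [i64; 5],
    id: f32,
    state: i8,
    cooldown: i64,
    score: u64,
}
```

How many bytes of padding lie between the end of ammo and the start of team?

0..8  ammo  (8B, 8-aligned)
8..48  team  (40B, 8-aligned)

0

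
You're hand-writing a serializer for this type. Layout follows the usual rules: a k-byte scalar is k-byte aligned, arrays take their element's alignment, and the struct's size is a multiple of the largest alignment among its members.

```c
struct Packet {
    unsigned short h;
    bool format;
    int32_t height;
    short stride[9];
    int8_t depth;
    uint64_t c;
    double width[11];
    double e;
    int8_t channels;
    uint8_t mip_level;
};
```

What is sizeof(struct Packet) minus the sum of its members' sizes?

12

0..2  h  (2B, 2-aligned)
2..3  format  (1B, 1-aligned)
3..4  -- padding (1B)
4..8  height  (4B, 4-aligned)
8..26  stride  (18B, 2-aligned)
26..27  depth  (1B, 1-aligned)
27..32  -- padding (5B)
32..40  c  (8B, 8-aligned)
40..128  width  (88B, 8-aligned)
128..136  e  (8B, 8-aligned)
136..137  channels  (1B, 1-aligned)
137..138  mip_level  (1B, 1-aligned)
138..144  -- tail padding (6B)
sizeof = 144, alignof = 8
data bytes 132, size 144 → padding 12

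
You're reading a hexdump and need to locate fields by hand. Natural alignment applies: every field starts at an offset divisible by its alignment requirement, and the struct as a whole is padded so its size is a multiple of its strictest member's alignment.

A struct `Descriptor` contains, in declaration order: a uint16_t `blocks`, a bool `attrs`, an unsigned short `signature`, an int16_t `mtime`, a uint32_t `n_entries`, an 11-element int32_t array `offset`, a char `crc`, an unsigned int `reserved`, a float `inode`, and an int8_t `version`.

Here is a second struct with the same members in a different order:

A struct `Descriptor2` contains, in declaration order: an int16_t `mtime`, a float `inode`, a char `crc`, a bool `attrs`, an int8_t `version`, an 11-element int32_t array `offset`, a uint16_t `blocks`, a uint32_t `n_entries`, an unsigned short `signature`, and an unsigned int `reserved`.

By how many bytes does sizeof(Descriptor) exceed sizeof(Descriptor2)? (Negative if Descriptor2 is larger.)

0..2  blocks  (2B, 2-aligned)
2..3  attrs  (1B, 1-aligned)
3..4  -- padding (1B)
4..6  signature  (2B, 2-aligned)
6..8  mtime  (2B, 2-aligned)
8..12  n_entries  (4B, 4-aligned)
12..56  offset  (44B, 4-aligned)
56..57  crc  (1B, 1-aligned)
57..60  -- padding (3B)
60..64  reserved  (4B, 4-aligned)
64..68  inode  (4B, 4-aligned)
68..69  version  (1B, 1-aligned)
69..72  -- tail padding (3B)
sizeof = 72, alignof = 4
— Descriptor2 —
0..2  mtime  (2B, 2-aligned)
2..4  -- padding (2B)
4..8  inode  (4B, 4-aligned)
8..9  crc  (1B, 1-aligned)
9..10  attrs  (1B, 1-aligned)
10..11  version  (1B, 1-aligned)
11..12  -- padding (1B)
12..56  offset  (44B, 4-aligned)
56..58  blocks  (2B, 2-aligned)
58..60  -- padding (2B)
60..64  n_entries  (4B, 4-aligned)
64..66  signature  (2B, 2-aligned)
66..68  -- padding (2B)
68..72  reserved  (4B, 4-aligned)
sizeof = 72, alignof = 4
72 − 72 = 0

0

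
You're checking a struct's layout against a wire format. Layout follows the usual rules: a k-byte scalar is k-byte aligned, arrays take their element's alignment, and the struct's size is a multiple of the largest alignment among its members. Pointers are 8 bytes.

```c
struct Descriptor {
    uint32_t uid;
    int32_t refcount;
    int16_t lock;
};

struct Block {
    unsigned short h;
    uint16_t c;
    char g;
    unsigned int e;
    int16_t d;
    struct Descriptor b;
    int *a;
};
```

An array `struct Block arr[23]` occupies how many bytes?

920

Descriptor: 0..4  uid  (4B, 4-aligned); 4..8  refcount  (4B, 4-aligned); 8..10  lock  (2B, 2-aligned); 10..12  -- tail padding (2B); sizeof = 12, alignof = 4
0..2  h  (2B, 2-aligned)
2..4  c  (2B, 2-aligned)
4..5  g  (1B, 1-aligned)
5..8  -- padding (3B)
8..12  e  (4B, 4-aligned)
12..14  d  (2B, 2-aligned)
14..16  -- padding (2B)
16..28  b  (12B, 4-aligned)
28..32  -- padding (4B)
32..40  a  (8B, 8-aligned)
sizeof = 40, alignof = 8
array of 23: 23 × 40 = 920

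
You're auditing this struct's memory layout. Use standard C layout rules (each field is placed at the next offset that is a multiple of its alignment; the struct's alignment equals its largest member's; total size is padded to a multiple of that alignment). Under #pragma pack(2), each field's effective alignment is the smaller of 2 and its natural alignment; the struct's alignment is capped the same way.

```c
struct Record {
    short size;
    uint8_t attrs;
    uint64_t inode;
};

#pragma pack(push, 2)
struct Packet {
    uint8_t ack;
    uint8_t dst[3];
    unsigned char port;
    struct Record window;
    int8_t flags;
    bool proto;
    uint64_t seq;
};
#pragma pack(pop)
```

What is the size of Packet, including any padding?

32 bytes

Record: 0..2  size  (2B, 2-aligned); 2..3  attrs  (1B, 1-aligned); 3..8  -- padding (5B); 8..16  inode  (8B, 8-aligned); sizeof = 16, alignof = 8
0..1  ack  (1B, 1-aligned)
1..4  dst  (3B, 1-aligned)
4..5  port  (1B, 1-aligned)
5..6  -- padding (1B)
6..22  window  (16B, 2-aligned)
22..23  flags  (1B, 1-aligned)
23..24  proto  (1B, 1-aligned)
24..32  seq  (8B, 2-aligned)
sizeof = 32, alignof = 2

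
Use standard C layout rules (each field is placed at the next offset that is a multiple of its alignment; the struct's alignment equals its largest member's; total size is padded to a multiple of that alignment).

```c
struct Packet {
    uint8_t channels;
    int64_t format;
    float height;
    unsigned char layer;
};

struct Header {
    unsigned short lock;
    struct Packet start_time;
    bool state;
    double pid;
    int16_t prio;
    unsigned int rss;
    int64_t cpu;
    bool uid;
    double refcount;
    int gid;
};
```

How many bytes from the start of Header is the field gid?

Packet: @0: channels [1B, align 1] → 1; +7 pad (align 8); @8: format [8B, align 8] → 16; @16: height [4B, align 4] → 20; @20: layer [1B, align 1] → 21; +3 tail pad (align 8); size 24, align 8
@0: lock [2B, align 2] → 2
+6 pad (align 8)
@8: start_time [24B, align 8] → 32
@32: state [1B, align 1] → 33
+7 pad (align 8)
@40: pid [8B, align 8] → 48
@48: prio [2B, align 2] → 50
+2 pad (align 4)
@52: rss [4B, align 4] → 56
@56: cpu [8B, align 8] → 64
@64: uid [1B, align 1] → 65
+7 pad (align 8)
@72: refcount [8B, align 8] → 80
@80: gid [4B, align 4] → 84

80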